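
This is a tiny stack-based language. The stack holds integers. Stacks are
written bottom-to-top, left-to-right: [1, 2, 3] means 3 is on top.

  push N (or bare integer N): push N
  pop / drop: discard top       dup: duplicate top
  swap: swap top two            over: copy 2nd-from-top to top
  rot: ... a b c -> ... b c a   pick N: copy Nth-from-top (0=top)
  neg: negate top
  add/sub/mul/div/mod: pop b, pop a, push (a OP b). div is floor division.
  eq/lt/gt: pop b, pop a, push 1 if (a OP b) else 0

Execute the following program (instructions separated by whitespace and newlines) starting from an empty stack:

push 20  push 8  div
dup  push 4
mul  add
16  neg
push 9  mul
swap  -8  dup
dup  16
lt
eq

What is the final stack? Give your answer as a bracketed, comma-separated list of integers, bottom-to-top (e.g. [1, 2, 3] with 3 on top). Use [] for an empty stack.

Answer: [-144, 10, -8, 0]

Derivation:
After 'push 20': [20]
After 'push 8': [20, 8]
After 'div': [2]
After 'dup': [2, 2]
After 'push 4': [2, 2, 4]
After 'mul': [2, 8]
After 'add': [10]
After 'push 16': [10, 16]
After 'neg': [10, -16]
After 'push 9': [10, -16, 9]
After 'mul': [10, -144]
After 'swap': [-144, 10]
After 'push -8': [-144, 10, -8]
After 'dup': [-144, 10, -8, -8]
After 'dup': [-144, 10, -8, -8, -8]
After 'push 16': [-144, 10, -8, -8, -8, 16]
After 'lt': [-144, 10, -8, -8, 1]
After 'eq': [-144, 10, -8, 0]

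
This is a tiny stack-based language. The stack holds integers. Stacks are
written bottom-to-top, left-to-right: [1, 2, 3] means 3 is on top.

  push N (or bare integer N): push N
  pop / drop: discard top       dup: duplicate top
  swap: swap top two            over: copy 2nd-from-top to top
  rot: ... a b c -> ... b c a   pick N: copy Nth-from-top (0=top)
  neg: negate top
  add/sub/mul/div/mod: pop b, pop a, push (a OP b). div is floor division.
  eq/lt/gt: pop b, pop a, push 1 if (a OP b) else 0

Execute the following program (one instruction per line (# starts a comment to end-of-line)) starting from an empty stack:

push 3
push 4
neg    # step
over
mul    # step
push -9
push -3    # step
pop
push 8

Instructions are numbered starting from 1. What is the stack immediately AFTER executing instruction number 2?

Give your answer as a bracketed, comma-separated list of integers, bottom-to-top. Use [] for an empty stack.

Step 1 ('push 3'): [3]
Step 2 ('push 4'): [3, 4]

Answer: [3, 4]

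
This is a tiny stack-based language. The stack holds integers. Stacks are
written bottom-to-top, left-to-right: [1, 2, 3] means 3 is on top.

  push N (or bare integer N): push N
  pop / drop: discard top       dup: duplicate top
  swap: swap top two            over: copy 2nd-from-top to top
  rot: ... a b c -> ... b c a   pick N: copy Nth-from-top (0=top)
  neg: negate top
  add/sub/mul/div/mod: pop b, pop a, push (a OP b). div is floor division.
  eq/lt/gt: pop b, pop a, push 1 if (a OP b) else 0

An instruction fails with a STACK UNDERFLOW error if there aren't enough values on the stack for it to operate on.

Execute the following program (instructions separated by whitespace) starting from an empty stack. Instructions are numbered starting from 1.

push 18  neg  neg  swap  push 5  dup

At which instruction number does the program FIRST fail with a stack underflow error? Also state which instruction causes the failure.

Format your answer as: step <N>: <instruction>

Answer: step 4: swap

Derivation:
Step 1 ('push 18'): stack = [18], depth = 1
Step 2 ('neg'): stack = [-18], depth = 1
Step 3 ('neg'): stack = [18], depth = 1
Step 4 ('swap'): needs 2 value(s) but depth is 1 — STACK UNDERFLOW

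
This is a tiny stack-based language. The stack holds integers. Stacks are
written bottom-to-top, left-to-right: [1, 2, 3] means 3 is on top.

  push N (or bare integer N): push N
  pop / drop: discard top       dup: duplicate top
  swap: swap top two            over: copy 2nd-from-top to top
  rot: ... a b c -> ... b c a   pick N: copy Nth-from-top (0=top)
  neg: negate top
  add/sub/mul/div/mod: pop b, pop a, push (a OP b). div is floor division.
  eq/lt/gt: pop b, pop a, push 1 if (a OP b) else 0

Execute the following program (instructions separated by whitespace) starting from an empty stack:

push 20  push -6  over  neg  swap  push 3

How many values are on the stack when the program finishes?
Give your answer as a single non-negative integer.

After 'push 20': stack = [20] (depth 1)
After 'push -6': stack = [20, -6] (depth 2)
After 'over': stack = [20, -6, 20] (depth 3)
After 'neg': stack = [20, -6, -20] (depth 3)
After 'swap': stack = [20, -20, -6] (depth 3)
After 'push 3': stack = [20, -20, -6, 3] (depth 4)

Answer: 4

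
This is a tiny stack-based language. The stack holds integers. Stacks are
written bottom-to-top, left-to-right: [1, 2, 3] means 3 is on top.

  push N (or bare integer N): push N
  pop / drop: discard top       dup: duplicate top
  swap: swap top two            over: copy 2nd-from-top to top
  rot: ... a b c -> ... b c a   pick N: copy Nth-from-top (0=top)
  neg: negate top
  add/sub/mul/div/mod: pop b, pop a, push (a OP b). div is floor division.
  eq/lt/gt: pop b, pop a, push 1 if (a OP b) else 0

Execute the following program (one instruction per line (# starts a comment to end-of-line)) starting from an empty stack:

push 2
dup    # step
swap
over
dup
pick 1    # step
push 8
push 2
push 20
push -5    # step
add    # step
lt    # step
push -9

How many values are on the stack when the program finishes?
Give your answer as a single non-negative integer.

After 'push 2': stack = [2] (depth 1)
After 'dup': stack = [2, 2] (depth 2)
After 'swap': stack = [2, 2] (depth 2)
After 'over': stack = [2, 2, 2] (depth 3)
After 'dup': stack = [2, 2, 2, 2] (depth 4)
After 'pick 1': stack = [2, 2, 2, 2, 2] (depth 5)
After 'push 8': stack = [2, 2, 2, 2, 2, 8] (depth 6)
After 'push 2': stack = [2, 2, 2, 2, 2, 8, 2] (depth 7)
After 'push 20': stack = [2, 2, 2, 2, 2, 8, 2, 20] (depth 8)
After 'push -5': stack = [2, 2, 2, 2, 2, 8, 2, 20, -5] (depth 9)
After 'add': stack = [2, 2, 2, 2, 2, 8, 2, 15] (depth 8)
After 'lt': stack = [2, 2, 2, 2, 2, 8, 1] (depth 7)
After 'push -9': stack = [2, 2, 2, 2, 2, 8, 1, -9] (depth 8)

Answer: 8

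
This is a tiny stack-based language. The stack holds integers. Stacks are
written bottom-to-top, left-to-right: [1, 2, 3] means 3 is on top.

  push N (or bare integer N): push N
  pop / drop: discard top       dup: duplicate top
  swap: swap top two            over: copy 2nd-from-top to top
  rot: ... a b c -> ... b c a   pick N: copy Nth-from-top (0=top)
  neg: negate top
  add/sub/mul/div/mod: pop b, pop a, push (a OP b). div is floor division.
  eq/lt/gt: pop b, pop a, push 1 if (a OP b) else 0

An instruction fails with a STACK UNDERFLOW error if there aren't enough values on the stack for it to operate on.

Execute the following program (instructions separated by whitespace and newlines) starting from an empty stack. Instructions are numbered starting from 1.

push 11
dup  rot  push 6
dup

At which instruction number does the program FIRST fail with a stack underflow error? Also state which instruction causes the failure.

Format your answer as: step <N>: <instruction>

Step 1 ('push 11'): stack = [11], depth = 1
Step 2 ('dup'): stack = [11, 11], depth = 2
Step 3 ('rot'): needs 3 value(s) but depth is 2 — STACK UNDERFLOW

Answer: step 3: rot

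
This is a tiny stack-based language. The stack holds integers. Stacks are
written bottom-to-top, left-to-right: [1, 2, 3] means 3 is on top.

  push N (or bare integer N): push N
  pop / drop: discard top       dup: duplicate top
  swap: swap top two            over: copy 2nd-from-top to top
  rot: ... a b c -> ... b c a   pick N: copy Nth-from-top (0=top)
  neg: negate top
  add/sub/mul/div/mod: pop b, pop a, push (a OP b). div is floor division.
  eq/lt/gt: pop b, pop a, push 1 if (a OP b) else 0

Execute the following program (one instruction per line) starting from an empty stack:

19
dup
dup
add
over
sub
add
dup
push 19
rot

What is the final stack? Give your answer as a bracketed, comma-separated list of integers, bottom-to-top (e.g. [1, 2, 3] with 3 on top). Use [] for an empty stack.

Answer: [38, 19, 38]

Derivation:
After 'push 19': [19]
After 'dup': [19, 19]
After 'dup': [19, 19, 19]
After 'add': [19, 38]
After 'over': [19, 38, 19]
After 'sub': [19, 19]
After 'add': [38]
After 'dup': [38, 38]
After 'push 19': [38, 38, 19]
After 'rot': [38, 19, 38]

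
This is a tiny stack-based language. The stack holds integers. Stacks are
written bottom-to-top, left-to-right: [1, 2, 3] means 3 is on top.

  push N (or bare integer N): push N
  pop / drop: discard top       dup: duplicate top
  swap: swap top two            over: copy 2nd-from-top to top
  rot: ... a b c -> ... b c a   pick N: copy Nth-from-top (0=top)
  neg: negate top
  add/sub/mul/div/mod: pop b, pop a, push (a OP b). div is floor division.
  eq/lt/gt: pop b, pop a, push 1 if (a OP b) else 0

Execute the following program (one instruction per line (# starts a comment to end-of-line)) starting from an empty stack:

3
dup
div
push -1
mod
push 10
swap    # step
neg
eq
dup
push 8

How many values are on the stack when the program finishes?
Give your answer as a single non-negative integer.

Answer: 3

Derivation:
After 'push 3': stack = [3] (depth 1)
After 'dup': stack = [3, 3] (depth 2)
After 'div': stack = [1] (depth 1)
After 'push -1': stack = [1, -1] (depth 2)
After 'mod': stack = [0] (depth 1)
After 'push 10': stack = [0, 10] (depth 2)
After 'swap': stack = [10, 0] (depth 2)
After 'neg': stack = [10, 0] (depth 2)
After 'eq': stack = [0] (depth 1)
After 'dup': stack = [0, 0] (depth 2)
After 'push 8': stack = [0, 0, 8] (depth 3)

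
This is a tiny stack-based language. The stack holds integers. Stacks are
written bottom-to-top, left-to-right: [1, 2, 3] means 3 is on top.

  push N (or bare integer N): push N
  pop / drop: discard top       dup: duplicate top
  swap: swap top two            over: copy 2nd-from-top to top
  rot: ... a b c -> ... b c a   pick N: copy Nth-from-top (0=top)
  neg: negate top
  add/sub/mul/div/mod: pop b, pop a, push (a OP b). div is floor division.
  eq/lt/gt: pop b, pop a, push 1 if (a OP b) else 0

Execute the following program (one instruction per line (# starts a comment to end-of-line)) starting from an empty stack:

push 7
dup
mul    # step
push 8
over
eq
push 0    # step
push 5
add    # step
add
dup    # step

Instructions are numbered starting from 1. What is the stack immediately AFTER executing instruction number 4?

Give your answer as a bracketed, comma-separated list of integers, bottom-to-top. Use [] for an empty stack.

Answer: [49, 8]

Derivation:
Step 1 ('push 7'): [7]
Step 2 ('dup'): [7, 7]
Step 3 ('mul'): [49]
Step 4 ('push 8'): [49, 8]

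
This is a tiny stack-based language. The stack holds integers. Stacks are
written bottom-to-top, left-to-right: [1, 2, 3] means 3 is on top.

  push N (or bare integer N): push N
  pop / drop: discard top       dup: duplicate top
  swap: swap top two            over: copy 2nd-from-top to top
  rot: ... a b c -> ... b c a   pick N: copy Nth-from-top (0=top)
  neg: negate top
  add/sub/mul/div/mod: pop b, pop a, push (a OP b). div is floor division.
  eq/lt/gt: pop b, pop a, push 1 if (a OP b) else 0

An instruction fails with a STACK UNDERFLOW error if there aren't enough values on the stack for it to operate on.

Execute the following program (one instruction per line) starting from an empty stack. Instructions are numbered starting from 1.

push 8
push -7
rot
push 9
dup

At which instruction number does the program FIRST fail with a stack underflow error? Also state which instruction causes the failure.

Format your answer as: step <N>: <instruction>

Step 1 ('push 8'): stack = [8], depth = 1
Step 2 ('push -7'): stack = [8, -7], depth = 2
Step 3 ('rot'): needs 3 value(s) but depth is 2 — STACK UNDERFLOW

Answer: step 3: rot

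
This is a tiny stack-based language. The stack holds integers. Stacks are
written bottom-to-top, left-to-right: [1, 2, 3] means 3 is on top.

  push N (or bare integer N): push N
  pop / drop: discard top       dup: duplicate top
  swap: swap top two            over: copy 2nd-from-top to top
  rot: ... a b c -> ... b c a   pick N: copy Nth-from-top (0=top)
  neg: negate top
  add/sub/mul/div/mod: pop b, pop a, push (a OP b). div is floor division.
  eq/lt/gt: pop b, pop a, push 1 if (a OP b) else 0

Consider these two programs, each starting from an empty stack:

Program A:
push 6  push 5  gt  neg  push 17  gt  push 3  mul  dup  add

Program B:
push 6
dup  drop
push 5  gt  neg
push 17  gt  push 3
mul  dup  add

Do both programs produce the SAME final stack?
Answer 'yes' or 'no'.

Program A trace:
  After 'push 6': [6]
  After 'push 5': [6, 5]
  After 'gt': [1]
  After 'neg': [-1]
  After 'push 17': [-1, 17]
  After 'gt': [0]
  After 'push 3': [0, 3]
  After 'mul': [0]
  After 'dup': [0, 0]
  After 'add': [0]
Program A final stack: [0]

Program B trace:
  After 'push 6': [6]
  After 'dup': [6, 6]
  After 'drop': [6]
  After 'push 5': [6, 5]
  After 'gt': [1]
  After 'neg': [-1]
  After 'push 17': [-1, 17]
  After 'gt': [0]
  After 'push 3': [0, 3]
  After 'mul': [0]
  After 'dup': [0, 0]
  After 'add': [0]
Program B final stack: [0]
Same: yes

Answer: yes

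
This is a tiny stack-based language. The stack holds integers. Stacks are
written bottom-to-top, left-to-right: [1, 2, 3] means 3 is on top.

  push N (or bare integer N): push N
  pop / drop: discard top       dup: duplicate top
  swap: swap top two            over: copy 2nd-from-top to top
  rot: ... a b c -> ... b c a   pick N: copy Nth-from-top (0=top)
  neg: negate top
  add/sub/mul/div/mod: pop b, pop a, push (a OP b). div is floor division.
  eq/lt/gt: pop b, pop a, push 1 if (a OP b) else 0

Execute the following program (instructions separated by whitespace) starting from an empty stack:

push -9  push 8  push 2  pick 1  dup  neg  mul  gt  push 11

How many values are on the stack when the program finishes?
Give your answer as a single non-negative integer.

After 'push -9': stack = [-9] (depth 1)
After 'push 8': stack = [-9, 8] (depth 2)
After 'push 2': stack = [-9, 8, 2] (depth 3)
After 'pick 1': stack = [-9, 8, 2, 8] (depth 4)
After 'dup': stack = [-9, 8, 2, 8, 8] (depth 5)
After 'neg': stack = [-9, 8, 2, 8, -8] (depth 5)
After 'mul': stack = [-9, 8, 2, -64] (depth 4)
After 'gt': stack = [-9, 8, 1] (depth 3)
After 'push 11': stack = [-9, 8, 1, 11] (depth 4)

Answer: 4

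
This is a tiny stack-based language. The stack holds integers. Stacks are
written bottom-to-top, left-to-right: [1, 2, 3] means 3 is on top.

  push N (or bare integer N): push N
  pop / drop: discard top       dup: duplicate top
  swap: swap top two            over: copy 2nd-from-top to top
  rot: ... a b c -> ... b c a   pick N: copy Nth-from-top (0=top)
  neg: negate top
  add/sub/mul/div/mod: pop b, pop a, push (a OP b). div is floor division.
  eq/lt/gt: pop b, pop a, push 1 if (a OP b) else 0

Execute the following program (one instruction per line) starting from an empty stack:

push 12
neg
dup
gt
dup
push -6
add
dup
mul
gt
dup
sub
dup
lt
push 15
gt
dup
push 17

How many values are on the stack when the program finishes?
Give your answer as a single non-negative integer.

After 'push 12': stack = [12] (depth 1)
After 'neg': stack = [-12] (depth 1)
After 'dup': stack = [-12, -12] (depth 2)
After 'gt': stack = [0] (depth 1)
After 'dup': stack = [0, 0] (depth 2)
After 'push -6': stack = [0, 0, -6] (depth 3)
After 'add': stack = [0, -6] (depth 2)
After 'dup': stack = [0, -6, -6] (depth 3)
After 'mul': stack = [0, 36] (depth 2)
After 'gt': stack = [0] (depth 1)
After 'dup': stack = [0, 0] (depth 2)
After 'sub': stack = [0] (depth 1)
After 'dup': stack = [0, 0] (depth 2)
After 'lt': stack = [0] (depth 1)
After 'push 15': stack = [0, 15] (depth 2)
After 'gt': stack = [0] (depth 1)
After 'dup': stack = [0, 0] (depth 2)
After 'push 17': stack = [0, 0, 17] (depth 3)

Answer: 3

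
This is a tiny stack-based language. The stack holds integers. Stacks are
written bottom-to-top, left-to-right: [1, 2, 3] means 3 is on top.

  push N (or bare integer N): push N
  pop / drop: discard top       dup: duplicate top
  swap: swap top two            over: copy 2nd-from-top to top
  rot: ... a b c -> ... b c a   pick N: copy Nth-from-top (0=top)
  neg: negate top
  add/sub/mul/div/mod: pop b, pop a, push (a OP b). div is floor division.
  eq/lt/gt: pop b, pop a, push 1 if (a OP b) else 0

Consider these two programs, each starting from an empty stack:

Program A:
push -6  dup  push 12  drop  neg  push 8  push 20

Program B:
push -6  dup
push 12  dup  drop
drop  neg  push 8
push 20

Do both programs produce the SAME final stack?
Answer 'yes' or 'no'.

Program A trace:
  After 'push -6': [-6]
  After 'dup': [-6, -6]
  After 'push 12': [-6, -6, 12]
  After 'drop': [-6, -6]
  After 'neg': [-6, 6]
  After 'push 8': [-6, 6, 8]
  After 'push 20': [-6, 6, 8, 20]
Program A final stack: [-6, 6, 8, 20]

Program B trace:
  After 'push -6': [-6]
  After 'dup': [-6, -6]
  After 'push 12': [-6, -6, 12]
  After 'dup': [-6, -6, 12, 12]
  After 'drop': [-6, -6, 12]
  After 'drop': [-6, -6]
  After 'neg': [-6, 6]
  After 'push 8': [-6, 6, 8]
  After 'push 20': [-6, 6, 8, 20]
Program B final stack: [-6, 6, 8, 20]
Same: yes

Answer: yes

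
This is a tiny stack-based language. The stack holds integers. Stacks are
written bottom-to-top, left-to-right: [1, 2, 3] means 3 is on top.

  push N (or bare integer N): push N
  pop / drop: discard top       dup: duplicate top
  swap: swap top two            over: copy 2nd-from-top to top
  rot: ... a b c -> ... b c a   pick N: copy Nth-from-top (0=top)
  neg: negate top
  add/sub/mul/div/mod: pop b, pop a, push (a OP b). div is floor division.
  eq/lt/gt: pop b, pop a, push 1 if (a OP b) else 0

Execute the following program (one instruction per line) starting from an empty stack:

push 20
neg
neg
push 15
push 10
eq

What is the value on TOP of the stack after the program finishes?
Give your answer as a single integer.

After 'push 20': [20]
After 'neg': [-20]
After 'neg': [20]
After 'push 15': [20, 15]
After 'push 10': [20, 15, 10]
After 'eq': [20, 0]

Answer: 0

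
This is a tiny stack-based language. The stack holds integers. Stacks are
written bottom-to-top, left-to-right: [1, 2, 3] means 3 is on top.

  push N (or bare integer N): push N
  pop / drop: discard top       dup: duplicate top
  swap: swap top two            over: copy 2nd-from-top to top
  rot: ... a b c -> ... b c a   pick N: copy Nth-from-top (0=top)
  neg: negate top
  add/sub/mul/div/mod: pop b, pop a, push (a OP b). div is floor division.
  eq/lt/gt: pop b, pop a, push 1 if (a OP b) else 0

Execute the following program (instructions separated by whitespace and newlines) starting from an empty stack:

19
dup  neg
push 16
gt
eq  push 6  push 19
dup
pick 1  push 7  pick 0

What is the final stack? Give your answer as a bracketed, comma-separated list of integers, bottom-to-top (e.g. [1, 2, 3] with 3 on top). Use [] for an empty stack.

After 'push 19': [19]
After 'dup': [19, 19]
After 'neg': [19, -19]
After 'push 16': [19, -19, 16]
After 'gt': [19, 0]
After 'eq': [0]
After 'push 6': [0, 6]
After 'push 19': [0, 6, 19]
After 'dup': [0, 6, 19, 19]
After 'pick 1': [0, 6, 19, 19, 19]
After 'push 7': [0, 6, 19, 19, 19, 7]
After 'pick 0': [0, 6, 19, 19, 19, 7, 7]

Answer: [0, 6, 19, 19, 19, 7, 7]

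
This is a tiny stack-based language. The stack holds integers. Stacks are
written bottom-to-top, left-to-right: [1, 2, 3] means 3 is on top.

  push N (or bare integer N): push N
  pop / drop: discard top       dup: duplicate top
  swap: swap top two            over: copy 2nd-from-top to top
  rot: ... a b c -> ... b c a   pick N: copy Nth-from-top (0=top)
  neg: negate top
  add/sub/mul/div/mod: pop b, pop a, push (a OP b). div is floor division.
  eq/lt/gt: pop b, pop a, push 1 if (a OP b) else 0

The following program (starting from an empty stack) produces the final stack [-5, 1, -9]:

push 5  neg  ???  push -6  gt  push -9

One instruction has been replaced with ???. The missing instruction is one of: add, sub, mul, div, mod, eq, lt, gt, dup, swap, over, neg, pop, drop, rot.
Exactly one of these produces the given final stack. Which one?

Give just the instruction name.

Answer: dup

Derivation:
Stack before ???: [-5]
Stack after ???:  [-5, -5]
The instruction that transforms [-5] -> [-5, -5] is: dup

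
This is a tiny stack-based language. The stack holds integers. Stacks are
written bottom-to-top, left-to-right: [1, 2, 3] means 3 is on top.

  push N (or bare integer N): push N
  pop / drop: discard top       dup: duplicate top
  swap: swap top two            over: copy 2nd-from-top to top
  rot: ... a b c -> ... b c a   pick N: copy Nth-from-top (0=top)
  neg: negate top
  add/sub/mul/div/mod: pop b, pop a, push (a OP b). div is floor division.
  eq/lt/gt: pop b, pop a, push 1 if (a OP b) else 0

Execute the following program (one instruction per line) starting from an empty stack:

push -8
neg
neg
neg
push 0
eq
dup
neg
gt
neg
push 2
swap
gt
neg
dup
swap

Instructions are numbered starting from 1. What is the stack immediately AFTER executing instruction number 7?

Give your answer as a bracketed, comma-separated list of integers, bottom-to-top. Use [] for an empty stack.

Step 1 ('push -8'): [-8]
Step 2 ('neg'): [8]
Step 3 ('neg'): [-8]
Step 4 ('neg'): [8]
Step 5 ('push 0'): [8, 0]
Step 6 ('eq'): [0]
Step 7 ('dup'): [0, 0]

Answer: [0, 0]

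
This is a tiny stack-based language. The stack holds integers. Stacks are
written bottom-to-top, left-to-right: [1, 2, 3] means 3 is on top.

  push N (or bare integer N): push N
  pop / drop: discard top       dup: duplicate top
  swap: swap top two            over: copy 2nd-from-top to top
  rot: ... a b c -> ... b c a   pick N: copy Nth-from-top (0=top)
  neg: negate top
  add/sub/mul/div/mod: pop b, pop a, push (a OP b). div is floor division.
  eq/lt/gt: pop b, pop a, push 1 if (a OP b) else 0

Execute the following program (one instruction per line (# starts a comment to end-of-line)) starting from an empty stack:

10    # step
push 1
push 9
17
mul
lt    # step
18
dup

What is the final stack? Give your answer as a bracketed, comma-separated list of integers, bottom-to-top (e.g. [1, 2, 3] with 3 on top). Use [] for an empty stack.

Answer: [10, 1, 18, 18]

Derivation:
After 'push 10': [10]
After 'push 1': [10, 1]
After 'push 9': [10, 1, 9]
After 'push 17': [10, 1, 9, 17]
After 'mul': [10, 1, 153]
After 'lt': [10, 1]
After 'push 18': [10, 1, 18]
After 'dup': [10, 1, 18, 18]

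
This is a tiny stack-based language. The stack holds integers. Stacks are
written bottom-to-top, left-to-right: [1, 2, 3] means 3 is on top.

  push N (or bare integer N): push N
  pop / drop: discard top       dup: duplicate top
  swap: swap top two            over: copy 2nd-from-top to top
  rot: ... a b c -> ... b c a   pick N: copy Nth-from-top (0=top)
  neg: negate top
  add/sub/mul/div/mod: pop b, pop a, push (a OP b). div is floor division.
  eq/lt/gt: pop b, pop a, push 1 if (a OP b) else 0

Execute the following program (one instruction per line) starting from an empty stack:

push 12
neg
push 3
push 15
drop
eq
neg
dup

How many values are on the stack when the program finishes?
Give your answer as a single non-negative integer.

After 'push 12': stack = [12] (depth 1)
After 'neg': stack = [-12] (depth 1)
After 'push 3': stack = [-12, 3] (depth 2)
After 'push 15': stack = [-12, 3, 15] (depth 3)
After 'drop': stack = [-12, 3] (depth 2)
After 'eq': stack = [0] (depth 1)
After 'neg': stack = [0] (depth 1)
After 'dup': stack = [0, 0] (depth 2)

Answer: 2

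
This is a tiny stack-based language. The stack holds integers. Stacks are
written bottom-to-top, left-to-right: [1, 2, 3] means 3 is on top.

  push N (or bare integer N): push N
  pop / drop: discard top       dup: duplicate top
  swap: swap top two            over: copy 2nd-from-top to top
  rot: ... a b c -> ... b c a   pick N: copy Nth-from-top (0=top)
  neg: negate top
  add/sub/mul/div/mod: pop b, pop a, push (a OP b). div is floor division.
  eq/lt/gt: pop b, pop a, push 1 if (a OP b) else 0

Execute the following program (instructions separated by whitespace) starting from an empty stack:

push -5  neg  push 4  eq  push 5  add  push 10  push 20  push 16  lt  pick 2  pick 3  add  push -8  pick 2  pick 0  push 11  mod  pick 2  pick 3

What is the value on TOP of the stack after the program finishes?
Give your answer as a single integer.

After 'push -5': [-5]
After 'neg': [5]
After 'push 4': [5, 4]
After 'eq': [0]
After 'push 5': [0, 5]
After 'add': [5]
After 'push 10': [5, 10]
After 'push 20': [5, 10, 20]
After 'push 16': [5, 10, 20, 16]
After 'lt': [5, 10, 0]
After 'pick 2': [5, 10, 0, 5]
After 'pick 3': [5, 10, 0, 5, 5]
After 'add': [5, 10, 0, 10]
After 'push -8': [5, 10, 0, 10, -8]
After 'pick 2': [5, 10, 0, 10, -8, 0]
After 'pick 0': [5, 10, 0, 10, -8, 0, 0]
After 'push 11': [5, 10, 0, 10, -8, 0, 0, 11]
After 'mod': [5, 10, 0, 10, -8, 0, 0]
After 'pick 2': [5, 10, 0, 10, -8, 0, 0, -8]
After 'pick 3': [5, 10, 0, 10, -8, 0, 0, -8, -8]

Answer: -8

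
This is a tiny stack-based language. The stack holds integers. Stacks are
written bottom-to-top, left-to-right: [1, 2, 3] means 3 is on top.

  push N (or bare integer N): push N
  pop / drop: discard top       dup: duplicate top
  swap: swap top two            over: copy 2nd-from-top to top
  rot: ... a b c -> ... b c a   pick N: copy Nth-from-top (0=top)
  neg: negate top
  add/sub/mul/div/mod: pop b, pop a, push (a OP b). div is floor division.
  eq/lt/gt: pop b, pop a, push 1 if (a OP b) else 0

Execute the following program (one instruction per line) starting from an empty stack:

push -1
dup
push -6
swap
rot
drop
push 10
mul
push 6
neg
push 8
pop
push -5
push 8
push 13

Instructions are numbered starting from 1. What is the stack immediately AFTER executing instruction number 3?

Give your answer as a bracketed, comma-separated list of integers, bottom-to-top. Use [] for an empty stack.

Step 1 ('push -1'): [-1]
Step 2 ('dup'): [-1, -1]
Step 3 ('push -6'): [-1, -1, -6]

Answer: [-1, -1, -6]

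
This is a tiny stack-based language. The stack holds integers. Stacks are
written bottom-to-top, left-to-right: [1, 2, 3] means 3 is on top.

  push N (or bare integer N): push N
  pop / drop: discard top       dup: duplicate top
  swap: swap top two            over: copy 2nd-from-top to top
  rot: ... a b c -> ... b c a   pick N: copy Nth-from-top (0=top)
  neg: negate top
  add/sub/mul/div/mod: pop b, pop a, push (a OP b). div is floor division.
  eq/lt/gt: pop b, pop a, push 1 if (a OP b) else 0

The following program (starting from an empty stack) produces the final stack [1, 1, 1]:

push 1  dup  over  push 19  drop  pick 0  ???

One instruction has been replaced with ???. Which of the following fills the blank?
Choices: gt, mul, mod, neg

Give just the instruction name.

Answer: mul

Derivation:
Stack before ???: [1, 1, 1, 1]
Stack after ???:  [1, 1, 1]
Checking each choice:
  gt: produces [1, 1, 0]
  mul: MATCH
  mod: produces [1, 1, 0]
  neg: produces [1, 1, 1, -1]


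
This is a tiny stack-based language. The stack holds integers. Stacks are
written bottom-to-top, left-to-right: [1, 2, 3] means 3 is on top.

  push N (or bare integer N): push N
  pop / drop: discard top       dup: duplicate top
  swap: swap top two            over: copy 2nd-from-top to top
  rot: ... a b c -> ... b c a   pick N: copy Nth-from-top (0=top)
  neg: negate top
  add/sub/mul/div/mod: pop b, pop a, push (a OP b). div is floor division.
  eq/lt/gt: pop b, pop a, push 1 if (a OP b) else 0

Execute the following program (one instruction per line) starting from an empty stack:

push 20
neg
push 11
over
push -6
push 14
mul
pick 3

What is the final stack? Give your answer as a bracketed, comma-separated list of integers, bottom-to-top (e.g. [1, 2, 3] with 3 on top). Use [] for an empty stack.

After 'push 20': [20]
After 'neg': [-20]
After 'push 11': [-20, 11]
After 'over': [-20, 11, -20]
After 'push -6': [-20, 11, -20, -6]
After 'push 14': [-20, 11, -20, -6, 14]
After 'mul': [-20, 11, -20, -84]
After 'pick 3': [-20, 11, -20, -84, -20]

Answer: [-20, 11, -20, -84, -20]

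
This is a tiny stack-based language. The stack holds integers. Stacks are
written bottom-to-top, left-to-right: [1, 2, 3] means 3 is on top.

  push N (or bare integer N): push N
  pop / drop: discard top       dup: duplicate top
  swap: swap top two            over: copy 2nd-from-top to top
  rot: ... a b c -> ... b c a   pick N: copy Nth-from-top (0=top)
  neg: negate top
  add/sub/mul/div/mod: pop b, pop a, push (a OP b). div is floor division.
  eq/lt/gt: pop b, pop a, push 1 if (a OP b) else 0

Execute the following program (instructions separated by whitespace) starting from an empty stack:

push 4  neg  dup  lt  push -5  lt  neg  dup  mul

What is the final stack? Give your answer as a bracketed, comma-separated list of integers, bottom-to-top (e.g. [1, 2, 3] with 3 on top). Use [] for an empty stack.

Answer: [0]

Derivation:
After 'push 4': [4]
After 'neg': [-4]
After 'dup': [-4, -4]
After 'lt': [0]
After 'push -5': [0, -5]
After 'lt': [0]
After 'neg': [0]
After 'dup': [0, 0]
After 'mul': [0]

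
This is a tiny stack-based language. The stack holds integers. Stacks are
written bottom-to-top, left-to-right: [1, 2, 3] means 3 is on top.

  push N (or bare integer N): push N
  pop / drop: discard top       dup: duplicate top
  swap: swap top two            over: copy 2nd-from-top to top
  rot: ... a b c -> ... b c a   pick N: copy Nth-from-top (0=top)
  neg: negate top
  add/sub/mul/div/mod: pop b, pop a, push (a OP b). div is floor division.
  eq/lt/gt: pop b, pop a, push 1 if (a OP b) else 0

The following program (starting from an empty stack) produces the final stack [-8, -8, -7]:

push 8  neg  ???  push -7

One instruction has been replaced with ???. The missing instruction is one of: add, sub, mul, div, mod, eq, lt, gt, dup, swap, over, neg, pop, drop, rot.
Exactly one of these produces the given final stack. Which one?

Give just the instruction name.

Stack before ???: [-8]
Stack after ???:  [-8, -8]
The instruction that transforms [-8] -> [-8, -8] is: dup

Answer: dup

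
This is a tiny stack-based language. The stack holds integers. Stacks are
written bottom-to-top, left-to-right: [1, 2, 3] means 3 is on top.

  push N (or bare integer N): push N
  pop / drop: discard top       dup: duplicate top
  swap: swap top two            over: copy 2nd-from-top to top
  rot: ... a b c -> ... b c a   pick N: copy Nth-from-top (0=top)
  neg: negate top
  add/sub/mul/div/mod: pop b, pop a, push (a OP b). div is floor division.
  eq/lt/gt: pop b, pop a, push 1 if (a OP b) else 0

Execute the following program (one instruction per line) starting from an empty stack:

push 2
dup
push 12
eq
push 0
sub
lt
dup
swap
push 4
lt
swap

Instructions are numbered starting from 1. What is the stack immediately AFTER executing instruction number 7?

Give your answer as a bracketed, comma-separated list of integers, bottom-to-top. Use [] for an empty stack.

Step 1 ('push 2'): [2]
Step 2 ('dup'): [2, 2]
Step 3 ('push 12'): [2, 2, 12]
Step 4 ('eq'): [2, 0]
Step 5 ('push 0'): [2, 0, 0]
Step 6 ('sub'): [2, 0]
Step 7 ('lt'): [0]

Answer: [0]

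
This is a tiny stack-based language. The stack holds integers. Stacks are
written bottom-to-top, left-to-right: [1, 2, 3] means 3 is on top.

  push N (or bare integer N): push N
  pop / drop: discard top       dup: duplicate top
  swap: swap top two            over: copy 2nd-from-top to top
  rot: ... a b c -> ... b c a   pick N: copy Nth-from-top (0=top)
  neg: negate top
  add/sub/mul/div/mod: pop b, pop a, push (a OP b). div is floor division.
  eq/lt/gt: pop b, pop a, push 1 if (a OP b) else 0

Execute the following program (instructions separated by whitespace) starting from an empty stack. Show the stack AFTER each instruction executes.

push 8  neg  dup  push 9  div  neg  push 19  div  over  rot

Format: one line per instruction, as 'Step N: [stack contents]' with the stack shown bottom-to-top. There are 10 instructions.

Step 1: [8]
Step 2: [-8]
Step 3: [-8, -8]
Step 4: [-8, -8, 9]
Step 5: [-8, -1]
Step 6: [-8, 1]
Step 7: [-8, 1, 19]
Step 8: [-8, 0]
Step 9: [-8, 0, -8]
Step 10: [0, -8, -8]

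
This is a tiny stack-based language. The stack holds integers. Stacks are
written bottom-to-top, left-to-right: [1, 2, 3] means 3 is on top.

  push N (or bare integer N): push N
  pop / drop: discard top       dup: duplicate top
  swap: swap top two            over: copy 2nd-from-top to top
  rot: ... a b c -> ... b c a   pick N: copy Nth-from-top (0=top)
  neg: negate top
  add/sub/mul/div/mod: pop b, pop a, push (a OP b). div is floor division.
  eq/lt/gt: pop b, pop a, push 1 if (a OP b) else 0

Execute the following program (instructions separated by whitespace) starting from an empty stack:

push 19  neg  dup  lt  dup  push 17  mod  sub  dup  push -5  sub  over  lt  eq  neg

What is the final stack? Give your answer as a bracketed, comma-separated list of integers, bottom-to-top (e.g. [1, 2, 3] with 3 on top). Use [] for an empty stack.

After 'push 19': [19]
After 'neg': [-19]
After 'dup': [-19, -19]
After 'lt': [0]
After 'dup': [0, 0]
After 'push 17': [0, 0, 17]
After 'mod': [0, 0]
After 'sub': [0]
After 'dup': [0, 0]
After 'push -5': [0, 0, -5]
After 'sub': [0, 5]
After 'over': [0, 5, 0]
After 'lt': [0, 0]
After 'eq': [1]
After 'neg': [-1]

Answer: [-1]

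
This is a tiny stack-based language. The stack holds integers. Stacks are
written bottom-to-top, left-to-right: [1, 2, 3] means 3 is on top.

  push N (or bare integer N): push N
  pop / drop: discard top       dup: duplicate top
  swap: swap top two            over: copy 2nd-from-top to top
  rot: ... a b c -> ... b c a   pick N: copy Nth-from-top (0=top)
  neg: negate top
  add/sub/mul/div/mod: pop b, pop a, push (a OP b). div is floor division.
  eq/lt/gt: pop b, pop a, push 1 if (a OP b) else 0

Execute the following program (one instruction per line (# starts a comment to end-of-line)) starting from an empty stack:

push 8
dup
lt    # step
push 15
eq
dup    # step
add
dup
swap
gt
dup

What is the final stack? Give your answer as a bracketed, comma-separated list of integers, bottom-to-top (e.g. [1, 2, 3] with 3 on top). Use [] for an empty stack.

After 'push 8': [8]
After 'dup': [8, 8]
After 'lt': [0]
After 'push 15': [0, 15]
After 'eq': [0]
After 'dup': [0, 0]
After 'add': [0]
After 'dup': [0, 0]
After 'swap': [0, 0]
After 'gt': [0]
After 'dup': [0, 0]

Answer: [0, 0]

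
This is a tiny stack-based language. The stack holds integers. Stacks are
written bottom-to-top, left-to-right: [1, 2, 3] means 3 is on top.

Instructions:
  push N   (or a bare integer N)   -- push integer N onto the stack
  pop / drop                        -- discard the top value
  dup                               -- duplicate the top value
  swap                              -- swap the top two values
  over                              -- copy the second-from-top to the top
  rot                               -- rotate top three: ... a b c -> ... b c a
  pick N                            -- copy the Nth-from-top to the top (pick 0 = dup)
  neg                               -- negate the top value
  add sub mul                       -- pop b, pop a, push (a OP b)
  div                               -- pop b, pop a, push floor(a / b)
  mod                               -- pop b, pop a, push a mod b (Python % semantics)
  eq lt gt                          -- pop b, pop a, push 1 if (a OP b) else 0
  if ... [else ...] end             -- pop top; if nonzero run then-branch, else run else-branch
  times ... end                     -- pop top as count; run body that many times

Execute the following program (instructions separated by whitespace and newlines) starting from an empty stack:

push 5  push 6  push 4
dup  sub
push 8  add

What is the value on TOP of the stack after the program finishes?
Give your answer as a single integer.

Answer: 8

Derivation:
After 'push 5': [5]
After 'push 6': [5, 6]
After 'push 4': [5, 6, 4]
After 'dup': [5, 6, 4, 4]
After 'sub': [5, 6, 0]
After 'push 8': [5, 6, 0, 8]
After 'add': [5, 6, 8]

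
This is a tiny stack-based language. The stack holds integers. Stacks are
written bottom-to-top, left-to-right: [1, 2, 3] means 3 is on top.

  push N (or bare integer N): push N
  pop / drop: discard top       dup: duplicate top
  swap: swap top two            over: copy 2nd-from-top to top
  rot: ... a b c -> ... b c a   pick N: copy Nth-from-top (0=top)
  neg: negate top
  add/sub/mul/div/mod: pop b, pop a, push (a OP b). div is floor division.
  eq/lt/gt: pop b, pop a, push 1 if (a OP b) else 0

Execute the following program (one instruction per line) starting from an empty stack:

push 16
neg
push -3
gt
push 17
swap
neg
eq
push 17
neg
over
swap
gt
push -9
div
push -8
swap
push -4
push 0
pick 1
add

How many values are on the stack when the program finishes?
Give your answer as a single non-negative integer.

After 'push 16': stack = [16] (depth 1)
After 'neg': stack = [-16] (depth 1)
After 'push -3': stack = [-16, -3] (depth 2)
After 'gt': stack = [0] (depth 1)
After 'push 17': stack = [0, 17] (depth 2)
After 'swap': stack = [17, 0] (depth 2)
After 'neg': stack = [17, 0] (depth 2)
After 'eq': stack = [0] (depth 1)
After 'push 17': stack = [0, 17] (depth 2)
After 'neg': stack = [0, -17] (depth 2)
  ...
After 'swap': stack = [0, 0, -17] (depth 3)
After 'gt': stack = [0, 1] (depth 2)
After 'push -9': stack = [0, 1, -9] (depth 3)
After 'div': stack = [0, -1] (depth 2)
After 'push -8': stack = [0, -1, -8] (depth 3)
After 'swap': stack = [0, -8, -1] (depth 3)
After 'push -4': stack = [0, -8, -1, -4] (depth 4)
After 'push 0': stack = [0, -8, -1, -4, 0] (depth 5)
After 'pick 1': stack = [0, -8, -1, -4, 0, -4] (depth 6)
After 'add': stack = [0, -8, -1, -4, -4] (depth 5)

Answer: 5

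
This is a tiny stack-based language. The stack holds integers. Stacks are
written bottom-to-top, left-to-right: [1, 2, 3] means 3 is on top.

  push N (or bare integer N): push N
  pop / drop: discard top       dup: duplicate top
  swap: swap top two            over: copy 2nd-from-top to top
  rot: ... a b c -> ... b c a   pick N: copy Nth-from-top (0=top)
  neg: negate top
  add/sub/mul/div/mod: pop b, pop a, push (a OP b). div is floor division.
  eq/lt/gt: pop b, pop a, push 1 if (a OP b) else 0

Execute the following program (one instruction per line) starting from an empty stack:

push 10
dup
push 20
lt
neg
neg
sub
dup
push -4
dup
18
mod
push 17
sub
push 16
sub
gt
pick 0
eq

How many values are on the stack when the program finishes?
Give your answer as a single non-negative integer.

After 'push 10': stack = [10] (depth 1)
After 'dup': stack = [10, 10] (depth 2)
After 'push 20': stack = [10, 10, 20] (depth 3)
After 'lt': stack = [10, 1] (depth 2)
After 'neg': stack = [10, -1] (depth 2)
After 'neg': stack = [10, 1] (depth 2)
After 'sub': stack = [9] (depth 1)
After 'dup': stack = [9, 9] (depth 2)
After 'push -4': stack = [9, 9, -4] (depth 3)
After 'dup': stack = [9, 9, -4, -4] (depth 4)
After 'push 18': stack = [9, 9, -4, -4, 18] (depth 5)
After 'mod': stack = [9, 9, -4, 14] (depth 4)
After 'push 17': stack = [9, 9, -4, 14, 17] (depth 5)
After 'sub': stack = [9, 9, -4, -3] (depth 4)
After 'push 16': stack = [9, 9, -4, -3, 16] (depth 5)
After 'sub': stack = [9, 9, -4, -19] (depth 4)
After 'gt': stack = [9, 9, 1] (depth 3)
After 'pick 0': stack = [9, 9, 1, 1] (depth 4)
After 'eq': stack = [9, 9, 1] (depth 3)

Answer: 3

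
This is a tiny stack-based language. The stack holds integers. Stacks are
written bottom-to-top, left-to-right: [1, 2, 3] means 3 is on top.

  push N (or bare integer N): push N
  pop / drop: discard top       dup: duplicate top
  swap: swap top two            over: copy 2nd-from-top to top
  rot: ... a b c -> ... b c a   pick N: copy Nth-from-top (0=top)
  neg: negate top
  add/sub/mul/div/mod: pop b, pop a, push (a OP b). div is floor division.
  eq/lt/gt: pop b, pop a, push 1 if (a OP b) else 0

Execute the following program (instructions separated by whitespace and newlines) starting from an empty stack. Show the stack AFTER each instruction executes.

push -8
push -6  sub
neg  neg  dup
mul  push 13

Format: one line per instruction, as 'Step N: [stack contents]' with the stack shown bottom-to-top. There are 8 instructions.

Step 1: [-8]
Step 2: [-8, -6]
Step 3: [-2]
Step 4: [2]
Step 5: [-2]
Step 6: [-2, -2]
Step 7: [4]
Step 8: [4, 13]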